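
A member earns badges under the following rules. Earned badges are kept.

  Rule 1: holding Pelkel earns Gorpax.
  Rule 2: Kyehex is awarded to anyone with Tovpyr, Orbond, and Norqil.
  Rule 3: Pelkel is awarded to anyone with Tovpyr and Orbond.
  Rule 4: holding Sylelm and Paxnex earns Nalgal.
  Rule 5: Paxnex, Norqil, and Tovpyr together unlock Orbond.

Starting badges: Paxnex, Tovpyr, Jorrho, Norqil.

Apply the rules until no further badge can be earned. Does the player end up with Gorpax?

Yes

With Paxnex, Norqil, and Tovpyr, Orbond is earned (Rule 5).
With Tovpyr and Orbond, Pelkel is earned (Rule 3).
With Pelkel, Gorpax is earned (Rule 1).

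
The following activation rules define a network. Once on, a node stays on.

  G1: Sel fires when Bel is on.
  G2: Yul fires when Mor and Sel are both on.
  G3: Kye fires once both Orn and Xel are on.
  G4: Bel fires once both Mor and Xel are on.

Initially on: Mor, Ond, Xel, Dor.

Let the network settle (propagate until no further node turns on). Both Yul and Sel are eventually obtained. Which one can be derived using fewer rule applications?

Sel: G4: Mor and Xel on → Bel on. G1: Bel on → Sel on. [2 rule applications]
Yul: G4: Mor and Xel on → Bel on. Bel is on, so Sel fires (G1). Mor and Sel are on, so Yul fires (G2). [3 rule applications]
Sel needs fewer.

Sel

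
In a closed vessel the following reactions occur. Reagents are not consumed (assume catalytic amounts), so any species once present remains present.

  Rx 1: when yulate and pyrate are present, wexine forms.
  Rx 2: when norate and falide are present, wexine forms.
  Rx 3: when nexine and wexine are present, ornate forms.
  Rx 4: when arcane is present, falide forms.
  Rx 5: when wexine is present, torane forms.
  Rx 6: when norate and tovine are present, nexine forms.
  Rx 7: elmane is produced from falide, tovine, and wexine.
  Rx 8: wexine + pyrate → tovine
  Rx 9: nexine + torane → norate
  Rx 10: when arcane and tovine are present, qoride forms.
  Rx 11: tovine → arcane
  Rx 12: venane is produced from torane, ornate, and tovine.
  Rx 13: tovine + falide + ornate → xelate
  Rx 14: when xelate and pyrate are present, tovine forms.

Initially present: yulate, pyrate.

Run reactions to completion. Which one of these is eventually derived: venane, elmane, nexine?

yulate and pyrate present → wexine forms (Rx 1).
wexine and pyrate present → tovine forms (Rx 8).
tovine present → arcane forms (Rx 11).
arcane present → falide forms (Rx 4).
falide, tovine, and wexine present → elmane forms (Rx 7).
venane would need torane, ornate, and tovine (Rx 12), but ornate never forms. nexine would need norate and tovine (Rx 6), but norate never forms.

elmane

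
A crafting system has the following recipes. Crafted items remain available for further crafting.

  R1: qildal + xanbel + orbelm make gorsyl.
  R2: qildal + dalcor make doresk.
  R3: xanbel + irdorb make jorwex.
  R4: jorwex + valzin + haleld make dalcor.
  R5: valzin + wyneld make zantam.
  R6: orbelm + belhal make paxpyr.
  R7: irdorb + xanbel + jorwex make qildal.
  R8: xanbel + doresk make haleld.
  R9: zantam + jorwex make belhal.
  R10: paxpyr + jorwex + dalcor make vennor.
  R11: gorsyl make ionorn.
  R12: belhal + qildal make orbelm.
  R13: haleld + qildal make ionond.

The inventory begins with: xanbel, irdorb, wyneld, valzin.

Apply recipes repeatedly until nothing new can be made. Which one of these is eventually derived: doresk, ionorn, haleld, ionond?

valzin + wyneld → zantam (R5).
xanbel + irdorb → jorwex (R3).
Using R9, zantam and jorwex make belhal.
irdorb + xanbel + jorwex → qildal (R7).
Using R12, belhal and qildal make orbelm.
qildal + xanbel + orbelm → gorsyl (R1).
Using R11, gorsyl makes ionorn.
doresk would need qildal and dalcor (R2), but dalcor is never obtained. ionond would need haleld and qildal (R13), but haleld is never obtained. haleld would need xanbel and doresk (R8), but doresk is never obtained.

ionorn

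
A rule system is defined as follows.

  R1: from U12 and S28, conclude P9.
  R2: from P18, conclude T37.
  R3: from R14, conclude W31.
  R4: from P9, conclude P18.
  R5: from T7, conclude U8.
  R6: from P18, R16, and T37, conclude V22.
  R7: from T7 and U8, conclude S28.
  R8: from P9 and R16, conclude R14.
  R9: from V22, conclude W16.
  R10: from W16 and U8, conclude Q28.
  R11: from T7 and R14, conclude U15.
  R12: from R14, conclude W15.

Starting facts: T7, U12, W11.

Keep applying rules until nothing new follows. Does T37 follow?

Yes

T7 holds, so U8 follows (R5).
T7 and U8 hold, so S28 follows (R7).
U12 and S28 hold, so P9 follows (R1).
P9 holds, so P18 follows (R4).
From P18, R2 gives T37.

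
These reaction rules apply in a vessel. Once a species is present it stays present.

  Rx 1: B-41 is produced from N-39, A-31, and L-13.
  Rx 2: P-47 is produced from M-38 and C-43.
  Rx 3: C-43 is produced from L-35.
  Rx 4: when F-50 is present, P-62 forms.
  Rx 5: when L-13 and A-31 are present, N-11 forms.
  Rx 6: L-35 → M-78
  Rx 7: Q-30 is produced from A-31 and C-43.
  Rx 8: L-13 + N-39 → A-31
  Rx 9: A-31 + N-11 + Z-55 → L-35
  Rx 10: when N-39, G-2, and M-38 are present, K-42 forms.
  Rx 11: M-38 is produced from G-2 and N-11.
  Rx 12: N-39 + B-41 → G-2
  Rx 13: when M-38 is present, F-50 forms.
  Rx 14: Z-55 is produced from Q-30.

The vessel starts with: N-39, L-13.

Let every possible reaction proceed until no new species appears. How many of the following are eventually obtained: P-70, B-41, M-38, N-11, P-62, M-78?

L-13 and N-39 present → A-31 forms (Rx 8).
L-13 and A-31 present → N-11 forms (Rx 5).
N-39, A-31, and L-13 present → B-41 forms (Rx 1).
N-39 and B-41 present → G-2 forms (Rx 12).
G-2 and N-11 present → M-38 forms (Rx 11).
M-38 present → F-50 forms (Rx 13).
F-50 present → P-62 forms (Rx 4).
No rule produces P-70, and it is not given.
B-41: reached.
M-38: reached.
N-11: reached.
P-62: reached.
M-78 would need L-35 (Rx 6), but L-35 never forms.
Reached: B-41, M-38, N-11, and P-62 — 4 of the 6.

4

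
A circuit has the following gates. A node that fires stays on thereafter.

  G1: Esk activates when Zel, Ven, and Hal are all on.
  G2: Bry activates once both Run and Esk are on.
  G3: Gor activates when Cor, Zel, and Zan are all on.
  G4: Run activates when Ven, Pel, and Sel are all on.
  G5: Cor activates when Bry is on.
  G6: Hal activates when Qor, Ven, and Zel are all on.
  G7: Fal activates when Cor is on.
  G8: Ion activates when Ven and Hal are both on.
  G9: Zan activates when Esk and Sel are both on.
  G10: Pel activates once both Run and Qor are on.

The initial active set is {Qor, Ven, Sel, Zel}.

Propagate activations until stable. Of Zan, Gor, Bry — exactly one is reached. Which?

Zan

G6: Qor, Ven, and Zel on → Hal on.
G1: Zel, Ven, and Hal on → Esk on.
Esk and Sel are on, so Zan activates (G9).
Bry would need Run and Esk (G2), but Run never turns on. Gor would need Cor, Zel, and Zan (G3), but Cor never turns on.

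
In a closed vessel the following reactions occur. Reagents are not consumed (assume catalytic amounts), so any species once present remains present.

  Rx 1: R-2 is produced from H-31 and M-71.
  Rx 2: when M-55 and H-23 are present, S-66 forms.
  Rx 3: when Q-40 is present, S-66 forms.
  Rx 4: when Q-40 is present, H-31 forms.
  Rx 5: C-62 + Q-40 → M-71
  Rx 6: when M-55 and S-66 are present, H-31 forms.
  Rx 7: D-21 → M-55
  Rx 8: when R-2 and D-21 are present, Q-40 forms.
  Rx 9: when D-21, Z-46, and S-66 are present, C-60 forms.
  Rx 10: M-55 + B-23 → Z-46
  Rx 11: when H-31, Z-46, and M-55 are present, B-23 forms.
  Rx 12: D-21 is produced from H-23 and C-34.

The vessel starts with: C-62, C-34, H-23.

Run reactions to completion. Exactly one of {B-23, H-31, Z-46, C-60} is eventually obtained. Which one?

H-23 and C-34 present → D-21 forms (Rx 12).
D-21 present → M-55 forms (Rx 7).
M-55 and H-23 present → S-66 forms (Rx 2).
M-55 and S-66 present → H-31 forms (Rx 6).
Z-46 would need M-55 and B-23 (Rx 10), but B-23 never forms. C-60 would need D-21, Z-46, and S-66 (Rx 9), but Z-46 never forms. B-23 would need H-31, Z-46, and M-55 (Rx 11), but Z-46 never forms.

H-31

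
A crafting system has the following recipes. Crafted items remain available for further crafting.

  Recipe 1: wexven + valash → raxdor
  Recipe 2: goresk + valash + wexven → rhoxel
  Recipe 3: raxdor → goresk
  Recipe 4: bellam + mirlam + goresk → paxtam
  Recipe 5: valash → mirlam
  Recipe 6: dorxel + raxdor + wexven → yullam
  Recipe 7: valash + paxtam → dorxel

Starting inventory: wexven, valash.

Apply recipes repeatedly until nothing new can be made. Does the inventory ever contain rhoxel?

Yes

Using Recipe 1, wexven and valash make raxdor.
Using Recipe 3, raxdor makes goresk.
Using Recipe 2, goresk, valash, and wexven make rhoxel.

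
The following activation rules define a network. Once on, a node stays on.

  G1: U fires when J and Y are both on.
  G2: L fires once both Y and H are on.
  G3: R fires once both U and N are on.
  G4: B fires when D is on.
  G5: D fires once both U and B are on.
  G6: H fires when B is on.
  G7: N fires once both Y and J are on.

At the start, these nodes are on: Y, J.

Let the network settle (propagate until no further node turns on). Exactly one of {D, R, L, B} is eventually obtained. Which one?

R

G1: J and Y on → U on.
G7: Y and J on → N on.
G3: U and N on → R on.
D would need U and B (G5), but B never turns on. B would need D (G4), but D never turns on. L would need Y and H (G2), but H never turns on.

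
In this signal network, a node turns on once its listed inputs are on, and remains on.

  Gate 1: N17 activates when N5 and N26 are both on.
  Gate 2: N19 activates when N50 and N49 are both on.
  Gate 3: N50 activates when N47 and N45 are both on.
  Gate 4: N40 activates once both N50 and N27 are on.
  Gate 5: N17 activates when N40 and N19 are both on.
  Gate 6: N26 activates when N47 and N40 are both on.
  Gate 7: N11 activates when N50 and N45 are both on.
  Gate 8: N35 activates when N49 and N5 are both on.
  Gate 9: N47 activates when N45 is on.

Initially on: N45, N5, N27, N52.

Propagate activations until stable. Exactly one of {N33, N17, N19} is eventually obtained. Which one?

N17

Gate 9: N45 on → N47 on.
N47 and N45 are on, so N50 activates (Gate 3).
Gate 4: N50 and N27 on → N40 on.
Gate 6: N47 and N40 on → N26 on.
N5 and N26 are on, so N17 activates (Gate 1).
No rule produces N33, and it is not given. N19 would need N50 and N49 (Gate 2), but N49 never turns on.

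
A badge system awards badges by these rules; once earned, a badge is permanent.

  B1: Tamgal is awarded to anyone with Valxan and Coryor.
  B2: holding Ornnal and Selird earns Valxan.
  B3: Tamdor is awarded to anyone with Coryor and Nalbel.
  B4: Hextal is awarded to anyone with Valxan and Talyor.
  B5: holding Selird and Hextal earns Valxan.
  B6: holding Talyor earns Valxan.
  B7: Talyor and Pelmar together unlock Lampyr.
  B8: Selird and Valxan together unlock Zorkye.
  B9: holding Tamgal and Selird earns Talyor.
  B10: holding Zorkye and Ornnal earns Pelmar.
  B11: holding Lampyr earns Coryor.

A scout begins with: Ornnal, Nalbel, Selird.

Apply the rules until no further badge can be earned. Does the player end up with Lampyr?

No

Lampyr would need Talyor and Pelmar (B7), but Talyor is never earned.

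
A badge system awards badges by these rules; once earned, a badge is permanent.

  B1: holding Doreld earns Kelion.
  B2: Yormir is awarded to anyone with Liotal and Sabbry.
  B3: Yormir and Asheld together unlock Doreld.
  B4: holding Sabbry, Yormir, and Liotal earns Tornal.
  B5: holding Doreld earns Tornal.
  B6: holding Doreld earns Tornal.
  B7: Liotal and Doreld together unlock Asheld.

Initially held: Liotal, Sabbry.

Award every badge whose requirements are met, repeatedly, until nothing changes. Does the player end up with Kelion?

Kelion would need Doreld (B1), but Doreld is never earned.

No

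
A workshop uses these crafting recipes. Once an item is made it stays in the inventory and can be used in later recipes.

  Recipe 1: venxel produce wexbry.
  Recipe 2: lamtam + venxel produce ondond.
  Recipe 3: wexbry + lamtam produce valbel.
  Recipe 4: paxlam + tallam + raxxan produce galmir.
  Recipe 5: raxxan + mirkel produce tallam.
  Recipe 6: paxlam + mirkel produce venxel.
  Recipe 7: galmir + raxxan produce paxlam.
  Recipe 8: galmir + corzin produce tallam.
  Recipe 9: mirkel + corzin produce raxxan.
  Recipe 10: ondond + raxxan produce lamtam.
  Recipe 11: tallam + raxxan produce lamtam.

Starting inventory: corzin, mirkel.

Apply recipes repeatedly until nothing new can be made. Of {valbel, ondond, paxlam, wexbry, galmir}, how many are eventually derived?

0

valbel would need wexbry and lamtam (Recipe 3), but wexbry is never obtained.
ondond would need lamtam and venxel (Recipe 2), but venxel is never obtained.
paxlam would need galmir and raxxan (Recipe 7), but galmir is never obtained.
wexbry would need venxel (Recipe 1), but venxel is never obtained.
galmir would need paxlam, tallam, and raxxan (Recipe 4), but paxlam is never obtained.
None of the 5 are reached.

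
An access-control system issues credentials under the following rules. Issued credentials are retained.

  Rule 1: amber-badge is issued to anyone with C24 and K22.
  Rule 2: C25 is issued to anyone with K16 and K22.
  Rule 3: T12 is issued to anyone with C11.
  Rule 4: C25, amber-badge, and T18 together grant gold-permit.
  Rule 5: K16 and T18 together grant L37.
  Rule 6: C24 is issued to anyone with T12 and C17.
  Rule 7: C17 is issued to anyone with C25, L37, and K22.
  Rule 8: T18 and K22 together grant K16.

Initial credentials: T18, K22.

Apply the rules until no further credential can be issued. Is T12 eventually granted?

No

T12 would need C11 (Rule 3), but C11 is never granted.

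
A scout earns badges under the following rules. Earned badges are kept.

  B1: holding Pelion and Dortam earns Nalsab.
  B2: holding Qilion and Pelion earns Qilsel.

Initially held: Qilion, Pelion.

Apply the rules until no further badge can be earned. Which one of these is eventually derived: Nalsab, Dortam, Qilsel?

With Qilion and Pelion, Qilsel is earned (B2).
No rule produces Dortam, and it is not given. Nalsab would need Pelion and Dortam (B1), but Dortam is never earned.

Qilsel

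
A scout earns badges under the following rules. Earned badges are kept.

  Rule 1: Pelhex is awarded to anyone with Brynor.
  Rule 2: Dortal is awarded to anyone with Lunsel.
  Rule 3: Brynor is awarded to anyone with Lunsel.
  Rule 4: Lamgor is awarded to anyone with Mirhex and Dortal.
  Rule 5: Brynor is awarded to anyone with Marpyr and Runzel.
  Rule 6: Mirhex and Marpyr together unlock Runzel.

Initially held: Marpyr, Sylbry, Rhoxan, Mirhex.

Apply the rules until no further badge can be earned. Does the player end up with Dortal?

No

Dortal would need Lunsel (Rule 2), but Lunsel is never earned.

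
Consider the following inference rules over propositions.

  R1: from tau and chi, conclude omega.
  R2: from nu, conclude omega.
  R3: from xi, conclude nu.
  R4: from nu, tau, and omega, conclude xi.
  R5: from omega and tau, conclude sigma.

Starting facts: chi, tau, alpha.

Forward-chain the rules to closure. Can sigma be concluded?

tau and chi hold, so omega follows (R1).
omega and tau hold, so sigma follows (R5).

Yes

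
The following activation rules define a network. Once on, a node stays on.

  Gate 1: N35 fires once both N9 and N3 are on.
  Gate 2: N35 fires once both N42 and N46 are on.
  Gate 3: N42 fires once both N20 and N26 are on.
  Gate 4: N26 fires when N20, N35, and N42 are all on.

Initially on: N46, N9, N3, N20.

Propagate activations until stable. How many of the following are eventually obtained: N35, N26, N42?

N9 and N3 are on, so N35 fires (Gate 1).
N35: reached.
N26 would need N20, N35, and N42 (Gate 4), but N42 never turns on.
N42 would need N20 and N26 (Gate 3), but N26 never turns on.
Reached: N35 — 1 of the 3.

1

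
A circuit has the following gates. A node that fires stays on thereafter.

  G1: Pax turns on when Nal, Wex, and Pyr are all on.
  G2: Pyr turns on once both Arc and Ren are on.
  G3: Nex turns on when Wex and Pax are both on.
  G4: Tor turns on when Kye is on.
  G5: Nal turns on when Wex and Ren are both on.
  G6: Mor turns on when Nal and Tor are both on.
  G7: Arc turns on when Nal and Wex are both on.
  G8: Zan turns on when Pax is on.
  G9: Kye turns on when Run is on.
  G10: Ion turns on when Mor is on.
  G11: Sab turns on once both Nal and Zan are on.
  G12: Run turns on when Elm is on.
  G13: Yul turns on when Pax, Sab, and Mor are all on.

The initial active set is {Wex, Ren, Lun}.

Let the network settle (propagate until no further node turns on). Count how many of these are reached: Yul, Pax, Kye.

Wex and Ren are on, so Nal turns on (G5).
G7: Nal and Wex on → Arc on.
Arc and Ren are on, so Pyr turns on (G2).
G1: Nal, Wex, and Pyr on → Pax on.
Yul would need Pax, Sab, and Mor (G13), but Mor never turns on.
Pax: reached.
Kye would need Run (G9), but Run never turns on.
Reached: Pax — 1 of the 3.

1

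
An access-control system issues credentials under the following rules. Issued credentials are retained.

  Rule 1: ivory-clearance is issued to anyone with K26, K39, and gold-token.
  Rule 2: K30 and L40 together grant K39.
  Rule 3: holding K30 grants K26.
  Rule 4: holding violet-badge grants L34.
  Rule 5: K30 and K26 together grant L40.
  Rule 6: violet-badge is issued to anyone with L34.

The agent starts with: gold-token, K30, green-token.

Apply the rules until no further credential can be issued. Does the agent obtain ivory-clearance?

Yes

Holding K30 grants K26 (Rule 3).
Holding K30 and K26 grants L40 (Rule 5).
Holding K30 and L40 grants K39 (Rule 2).
Holding K26, K39, and gold-token grants ivory-clearance (Rule 1).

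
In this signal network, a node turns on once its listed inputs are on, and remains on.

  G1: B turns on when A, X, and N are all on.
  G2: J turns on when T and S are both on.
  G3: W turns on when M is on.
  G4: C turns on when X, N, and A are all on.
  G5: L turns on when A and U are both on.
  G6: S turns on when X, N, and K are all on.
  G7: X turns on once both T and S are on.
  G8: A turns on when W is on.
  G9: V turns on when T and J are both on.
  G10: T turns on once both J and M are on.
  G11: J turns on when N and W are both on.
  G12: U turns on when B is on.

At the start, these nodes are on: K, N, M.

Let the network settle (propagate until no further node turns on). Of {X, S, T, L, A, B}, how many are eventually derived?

G3: M on → W on.
W is on, so A turns on (G8).
N and W are on, so J turns on (G11).
J and M are on, so T turns on (G10).
X would need T and S (G7), but S never turns on.
S would need X, N, and K (G6), but X never turns on.
T: reached.
L would need A and U (G5), but U never turns on.
A: reached.
B would need A, X, and N (G1), but X never turns on.
Reached: T and A — 2 of the 6.

2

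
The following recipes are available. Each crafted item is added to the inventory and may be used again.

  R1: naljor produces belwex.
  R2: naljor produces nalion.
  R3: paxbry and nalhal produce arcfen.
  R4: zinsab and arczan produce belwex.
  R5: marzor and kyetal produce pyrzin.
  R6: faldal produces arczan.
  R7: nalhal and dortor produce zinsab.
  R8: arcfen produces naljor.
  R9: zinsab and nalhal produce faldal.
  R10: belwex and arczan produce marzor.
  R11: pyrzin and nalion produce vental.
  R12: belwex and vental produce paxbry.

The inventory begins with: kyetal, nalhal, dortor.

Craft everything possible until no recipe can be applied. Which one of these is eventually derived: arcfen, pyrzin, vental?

Using R7, nalhal and dortor make zinsab.
Using R9, zinsab and nalhal make faldal.
Using R6, faldal makes arczan.
Using R4, zinsab and arczan make belwex.
belwex and arczan → marzor (R10).
marzor and kyetal → pyrzin (R5).
arcfen would need paxbry and nalhal (R3), but paxbry is never obtained. vental would need pyrzin and nalion (R11), but nalion is never obtained.

pyrzin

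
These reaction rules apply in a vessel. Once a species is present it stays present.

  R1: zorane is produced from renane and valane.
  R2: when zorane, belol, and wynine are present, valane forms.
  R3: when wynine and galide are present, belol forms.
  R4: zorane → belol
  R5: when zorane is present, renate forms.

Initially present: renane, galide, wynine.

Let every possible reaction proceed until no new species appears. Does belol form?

wynine and galide present → belol forms (R3).

Yes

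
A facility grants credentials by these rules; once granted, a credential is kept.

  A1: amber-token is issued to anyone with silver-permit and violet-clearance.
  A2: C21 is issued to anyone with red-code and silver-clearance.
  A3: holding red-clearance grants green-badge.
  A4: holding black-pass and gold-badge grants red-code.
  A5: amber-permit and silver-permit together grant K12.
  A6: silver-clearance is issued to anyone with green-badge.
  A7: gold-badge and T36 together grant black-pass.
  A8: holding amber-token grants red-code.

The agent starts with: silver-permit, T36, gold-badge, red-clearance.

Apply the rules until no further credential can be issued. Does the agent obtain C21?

Yes

Holding red-clearance grants green-badge (A3).
Holding gold-badge and T36 grants black-pass (A7).
Holding black-pass and gold-badge grants red-code (A4).
Holding green-badge grants silver-clearance (A6).
Holding red-code and silver-clearance grants C21 (A2).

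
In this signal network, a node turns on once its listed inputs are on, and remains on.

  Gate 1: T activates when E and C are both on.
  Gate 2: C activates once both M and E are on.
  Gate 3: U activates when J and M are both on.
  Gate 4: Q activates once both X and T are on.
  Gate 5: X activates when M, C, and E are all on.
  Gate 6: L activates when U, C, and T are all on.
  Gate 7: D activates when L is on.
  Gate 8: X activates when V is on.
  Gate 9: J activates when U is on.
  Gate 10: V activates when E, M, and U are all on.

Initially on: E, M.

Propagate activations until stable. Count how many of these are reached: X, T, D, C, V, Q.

M and E are on, so C activates (Gate 2).
Gate 1: E and C on → T on.
M, C, and E are on, so X activates (Gate 5).
Gate 4: X and T on → Q on.
X: reached.
T: reached.
D would need L (Gate 7), but L never turns on.
C: reached.
V would need E, M, and U (Gate 10), but U never turns on.
Q: reached.
Reached: X, T, C, and Q — 4 of the 6.

4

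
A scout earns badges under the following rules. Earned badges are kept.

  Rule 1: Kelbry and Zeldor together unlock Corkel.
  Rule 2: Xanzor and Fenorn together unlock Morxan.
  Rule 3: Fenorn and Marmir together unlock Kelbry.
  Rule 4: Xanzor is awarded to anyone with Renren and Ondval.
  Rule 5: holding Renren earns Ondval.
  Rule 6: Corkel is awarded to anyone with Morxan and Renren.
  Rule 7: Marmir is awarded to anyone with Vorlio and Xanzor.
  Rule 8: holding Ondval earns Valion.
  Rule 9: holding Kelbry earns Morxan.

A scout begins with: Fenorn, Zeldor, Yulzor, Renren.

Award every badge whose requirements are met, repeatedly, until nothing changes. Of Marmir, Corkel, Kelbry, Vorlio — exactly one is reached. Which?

With Renren, Ondval is earned (Rule 5).
With Renren and Ondval, Xanzor is earned (Rule 4).
With Xanzor and Fenorn, Morxan is earned (Rule 2).
With Morxan and Renren, Corkel is earned (Rule 6).
No rule produces Vorlio, and it is not given. Marmir would need Vorlio and Xanzor (Rule 7), but Vorlio is never earned. Kelbry would need Fenorn and Marmir (Rule 3), but Marmir is never earned.

Corkel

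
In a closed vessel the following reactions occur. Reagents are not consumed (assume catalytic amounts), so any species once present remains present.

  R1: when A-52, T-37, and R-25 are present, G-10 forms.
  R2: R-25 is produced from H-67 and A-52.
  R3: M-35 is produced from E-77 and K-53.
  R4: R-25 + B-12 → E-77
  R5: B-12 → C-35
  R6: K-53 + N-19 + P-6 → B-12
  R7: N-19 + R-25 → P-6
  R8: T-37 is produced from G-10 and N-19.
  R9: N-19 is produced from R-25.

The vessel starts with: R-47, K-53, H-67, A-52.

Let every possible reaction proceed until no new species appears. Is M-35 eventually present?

H-67 and A-52 present → R-25 forms (R2).
R-25 present → N-19 forms (R9).
N-19 and R-25 present → P-6 forms (R7).
K-53, N-19, and P-6 present → B-12 forms (R6).
R-25 and B-12 present → E-77 forms (R4).
E-77 and K-53 present → M-35 forms (R3).

Yes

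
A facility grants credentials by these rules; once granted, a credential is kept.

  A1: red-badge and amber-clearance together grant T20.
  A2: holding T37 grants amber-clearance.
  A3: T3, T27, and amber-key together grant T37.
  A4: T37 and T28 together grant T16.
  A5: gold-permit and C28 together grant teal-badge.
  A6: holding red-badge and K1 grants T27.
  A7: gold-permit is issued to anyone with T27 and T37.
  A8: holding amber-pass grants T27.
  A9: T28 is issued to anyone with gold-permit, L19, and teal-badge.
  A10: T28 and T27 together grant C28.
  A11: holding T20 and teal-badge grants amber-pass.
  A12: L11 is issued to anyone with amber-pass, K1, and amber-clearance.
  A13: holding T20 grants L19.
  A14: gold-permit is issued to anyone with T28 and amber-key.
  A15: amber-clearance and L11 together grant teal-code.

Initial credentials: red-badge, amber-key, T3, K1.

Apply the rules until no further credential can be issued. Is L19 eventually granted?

Yes

Holding red-badge and K1 grants T27 (A6).
Holding T3, T27, and amber-key grants T37 (A3).
Holding T37 grants amber-clearance (A2).
Holding red-badge and amber-clearance grants T20 (A1).
Holding T20 grants L19 (A13).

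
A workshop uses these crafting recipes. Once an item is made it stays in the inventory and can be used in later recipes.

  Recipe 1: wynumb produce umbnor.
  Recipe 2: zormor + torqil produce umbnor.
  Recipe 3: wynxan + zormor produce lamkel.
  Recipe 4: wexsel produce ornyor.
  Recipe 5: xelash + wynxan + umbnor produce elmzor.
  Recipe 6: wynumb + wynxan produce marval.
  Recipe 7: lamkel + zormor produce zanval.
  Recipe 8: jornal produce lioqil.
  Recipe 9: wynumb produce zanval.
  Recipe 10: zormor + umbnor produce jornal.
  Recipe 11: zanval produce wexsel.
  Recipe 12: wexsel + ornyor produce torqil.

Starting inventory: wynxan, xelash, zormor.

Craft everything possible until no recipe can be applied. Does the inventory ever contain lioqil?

Using Recipe 3, wynxan and zormor make lamkel.
Using Recipe 7, lamkel and zormor make zanval.
zanval → wexsel (Recipe 11).
wexsel → ornyor (Recipe 4).
wexsel + ornyor → torqil (Recipe 12).
Using Recipe 2, zormor and torqil make umbnor.
zormor + umbnor → jornal (Recipe 10).
jornal → lioqil (Recipe 8).

Yes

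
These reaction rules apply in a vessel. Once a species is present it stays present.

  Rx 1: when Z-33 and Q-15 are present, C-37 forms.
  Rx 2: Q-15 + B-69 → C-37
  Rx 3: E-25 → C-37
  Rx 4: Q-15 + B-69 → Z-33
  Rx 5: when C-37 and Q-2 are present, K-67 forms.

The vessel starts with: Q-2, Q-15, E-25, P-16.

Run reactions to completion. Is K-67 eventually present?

E-25 present → C-37 forms (Rx 3).
C-37 and Q-2 present → K-67 forms (Rx 5).

Yes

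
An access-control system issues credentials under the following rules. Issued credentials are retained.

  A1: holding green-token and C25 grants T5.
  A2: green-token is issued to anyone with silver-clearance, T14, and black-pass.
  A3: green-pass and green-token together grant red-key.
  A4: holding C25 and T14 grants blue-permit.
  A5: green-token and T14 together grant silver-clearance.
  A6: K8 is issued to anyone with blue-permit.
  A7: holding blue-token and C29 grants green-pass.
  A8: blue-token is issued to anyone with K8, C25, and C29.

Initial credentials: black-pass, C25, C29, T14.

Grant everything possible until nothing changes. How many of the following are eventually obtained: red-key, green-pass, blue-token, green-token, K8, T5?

3

Holding C25 and T14 grants blue-permit (A4).
Holding blue-permit grants K8 (A6).
Holding K8, C25, and C29 grants blue-token (A8).
Holding blue-token and C29 grants green-pass (A7).
red-key would need green-pass and green-token (A3), but green-token is never granted.
green-pass: reached.
blue-token: reached.
green-token would need silver-clearance, T14, and black-pass (A2), but silver-clearance is never granted.
K8: reached.
T5 would need green-token and C25 (A1), but green-token is never granted.
Reached: green-pass, blue-token, and K8 — 3 of the 6.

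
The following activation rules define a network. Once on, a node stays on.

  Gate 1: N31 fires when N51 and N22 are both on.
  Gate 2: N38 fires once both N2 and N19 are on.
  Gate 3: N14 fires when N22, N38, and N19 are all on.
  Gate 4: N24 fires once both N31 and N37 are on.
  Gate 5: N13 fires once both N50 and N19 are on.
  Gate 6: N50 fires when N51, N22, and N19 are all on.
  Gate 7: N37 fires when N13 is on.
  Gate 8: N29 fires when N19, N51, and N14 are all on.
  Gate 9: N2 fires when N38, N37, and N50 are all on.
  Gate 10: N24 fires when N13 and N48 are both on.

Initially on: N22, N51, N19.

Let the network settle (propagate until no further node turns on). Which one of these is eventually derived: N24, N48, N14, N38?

Gate 6: N51, N22, and N19 on → N50 on.
N51 and N22 are on, so N31 fires (Gate 1).
N50 and N19 are on, so N13 fires (Gate 5).
N13 is on, so N37 fires (Gate 7).
N31 and N37 are on, so N24 fires (Gate 4).
No rule produces N48, and it is not given. N14 would need N22, N38, and N19 (Gate 3), but N38 never turns on. N38 would need N2 and N19 (Gate 2), but N2 never turns on.

N24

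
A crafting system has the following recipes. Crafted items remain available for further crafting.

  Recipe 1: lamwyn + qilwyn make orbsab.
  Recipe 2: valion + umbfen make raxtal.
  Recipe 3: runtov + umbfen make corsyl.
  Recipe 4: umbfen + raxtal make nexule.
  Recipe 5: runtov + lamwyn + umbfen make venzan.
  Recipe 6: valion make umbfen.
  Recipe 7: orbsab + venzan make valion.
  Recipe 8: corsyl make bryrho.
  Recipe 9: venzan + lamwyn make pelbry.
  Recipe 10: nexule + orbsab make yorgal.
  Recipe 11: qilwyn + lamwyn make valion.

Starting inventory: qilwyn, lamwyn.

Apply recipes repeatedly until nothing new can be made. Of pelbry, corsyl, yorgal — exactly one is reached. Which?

lamwyn + qilwyn → orbsab (Recipe 1).
qilwyn + lamwyn → valion (Recipe 11).
valion → umbfen (Recipe 6).
valion + umbfen → raxtal (Recipe 2).
Using Recipe 4, umbfen and raxtal make nexule.
nexule + orbsab → yorgal (Recipe 10).
pelbry would need venzan and lamwyn (Recipe 9), but venzan is never obtained. corsyl would need runtov and umbfen (Recipe 3), but runtov is never obtained.

yorgal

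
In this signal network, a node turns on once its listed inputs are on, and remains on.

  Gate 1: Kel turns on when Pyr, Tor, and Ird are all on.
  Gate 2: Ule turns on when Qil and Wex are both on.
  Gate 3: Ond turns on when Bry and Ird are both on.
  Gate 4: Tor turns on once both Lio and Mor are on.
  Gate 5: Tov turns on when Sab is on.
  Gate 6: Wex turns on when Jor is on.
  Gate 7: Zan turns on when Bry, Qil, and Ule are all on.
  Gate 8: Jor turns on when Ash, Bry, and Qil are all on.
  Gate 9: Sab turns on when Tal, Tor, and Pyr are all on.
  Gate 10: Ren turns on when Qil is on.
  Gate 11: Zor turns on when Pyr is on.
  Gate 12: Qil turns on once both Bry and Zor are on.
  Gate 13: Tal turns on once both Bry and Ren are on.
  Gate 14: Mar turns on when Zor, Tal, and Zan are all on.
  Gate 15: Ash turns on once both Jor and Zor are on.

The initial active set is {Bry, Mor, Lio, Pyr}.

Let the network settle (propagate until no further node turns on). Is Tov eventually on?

Yes

Gate 4: Lio and Mor on → Tor on.
Pyr is on, so Zor turns on (Gate 11).
Bry and Zor are on, so Qil turns on (Gate 12).
Gate 10: Qil on → Ren on.
Gate 13: Bry and Ren on → Tal on.
Tal, Tor, and Pyr are on, so Sab turns on (Gate 9).
Sab is on, so Tov turns on (Gate 5).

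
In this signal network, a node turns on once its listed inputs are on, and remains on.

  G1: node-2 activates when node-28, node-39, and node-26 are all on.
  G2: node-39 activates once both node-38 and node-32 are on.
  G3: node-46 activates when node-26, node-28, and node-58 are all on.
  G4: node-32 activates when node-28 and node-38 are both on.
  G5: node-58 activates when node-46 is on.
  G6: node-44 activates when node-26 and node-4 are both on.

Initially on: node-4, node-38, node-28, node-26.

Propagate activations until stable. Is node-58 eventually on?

No

node-58 would need node-46 (G5), but node-46 never turns on.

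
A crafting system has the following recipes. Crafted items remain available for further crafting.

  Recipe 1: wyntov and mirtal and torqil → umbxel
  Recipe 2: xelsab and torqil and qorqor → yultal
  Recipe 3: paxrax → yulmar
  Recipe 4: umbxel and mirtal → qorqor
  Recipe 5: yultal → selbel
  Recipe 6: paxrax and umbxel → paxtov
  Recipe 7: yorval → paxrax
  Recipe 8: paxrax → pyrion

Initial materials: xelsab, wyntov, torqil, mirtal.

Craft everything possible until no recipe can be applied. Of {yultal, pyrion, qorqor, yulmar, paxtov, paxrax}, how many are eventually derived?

Using Recipe 1, wyntov, mirtal, and torqil make umbxel.
Using Recipe 4, umbxel and mirtal make qorqor.
xelsab and torqil and qorqor → yultal (Recipe 2).
yultal: reached.
pyrion would need paxrax (Recipe 8), but paxrax is never obtained.
qorqor: reached.
yulmar would need paxrax (Recipe 3), but paxrax is never obtained.
paxtov would need paxrax and umbxel (Recipe 6), but paxrax is never obtained.
paxrax would need yorval (Recipe 7), but yorval is never obtained.
Reached: yultal and qorqor — 2 of the 6.

2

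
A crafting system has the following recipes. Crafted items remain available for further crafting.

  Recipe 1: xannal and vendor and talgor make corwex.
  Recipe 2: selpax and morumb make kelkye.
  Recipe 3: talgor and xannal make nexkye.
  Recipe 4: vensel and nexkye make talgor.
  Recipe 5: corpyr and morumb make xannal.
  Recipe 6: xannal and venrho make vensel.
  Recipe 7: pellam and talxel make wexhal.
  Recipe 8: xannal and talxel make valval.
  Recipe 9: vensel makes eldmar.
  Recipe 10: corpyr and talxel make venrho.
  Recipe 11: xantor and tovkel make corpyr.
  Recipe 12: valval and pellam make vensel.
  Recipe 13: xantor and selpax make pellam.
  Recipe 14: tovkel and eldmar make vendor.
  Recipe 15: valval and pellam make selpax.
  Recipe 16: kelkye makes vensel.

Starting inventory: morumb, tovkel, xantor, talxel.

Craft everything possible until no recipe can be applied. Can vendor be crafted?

Yes

Using Recipe 11, xantor and tovkel make corpyr.
Using Recipe 10, corpyr and talxel make venrho.
corpyr and morumb → xannal (Recipe 5).
xannal and venrho → vensel (Recipe 6).
Using Recipe 9, vensel makes eldmar.
tovkel and eldmar → vendor (Recipe 14).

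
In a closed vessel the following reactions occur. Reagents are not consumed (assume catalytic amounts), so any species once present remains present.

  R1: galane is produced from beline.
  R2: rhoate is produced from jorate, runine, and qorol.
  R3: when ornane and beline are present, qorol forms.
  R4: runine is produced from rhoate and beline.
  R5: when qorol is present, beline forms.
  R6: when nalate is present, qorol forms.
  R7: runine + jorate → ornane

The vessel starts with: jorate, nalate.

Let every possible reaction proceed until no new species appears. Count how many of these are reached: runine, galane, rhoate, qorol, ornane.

2

nalate present → qorol forms (R6).
qorol present → beline forms (R5).
beline present → galane forms (R1).
runine would need rhoate and beline (R4), but rhoate never forms.
galane: reached.
rhoate would need jorate, runine, and qorol (R2), but runine never forms.
qorol: reached.
ornane would need runine and jorate (R7), but runine never forms.
Reached: galane and qorol — 2 of the 5.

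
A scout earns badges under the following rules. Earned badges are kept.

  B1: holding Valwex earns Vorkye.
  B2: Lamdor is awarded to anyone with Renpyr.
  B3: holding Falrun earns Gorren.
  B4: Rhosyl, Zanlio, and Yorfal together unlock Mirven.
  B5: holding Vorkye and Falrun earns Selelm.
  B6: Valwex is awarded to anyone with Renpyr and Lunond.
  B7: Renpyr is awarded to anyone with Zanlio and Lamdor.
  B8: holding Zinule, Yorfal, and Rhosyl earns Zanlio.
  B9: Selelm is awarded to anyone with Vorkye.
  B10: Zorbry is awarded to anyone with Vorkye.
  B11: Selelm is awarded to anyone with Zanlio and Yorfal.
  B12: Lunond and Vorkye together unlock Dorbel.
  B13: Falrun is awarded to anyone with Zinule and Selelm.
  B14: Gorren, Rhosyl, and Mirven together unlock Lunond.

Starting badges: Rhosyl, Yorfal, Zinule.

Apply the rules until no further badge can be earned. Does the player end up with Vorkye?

Vorkye would need Valwex (B1), but Valwex is never earned.

No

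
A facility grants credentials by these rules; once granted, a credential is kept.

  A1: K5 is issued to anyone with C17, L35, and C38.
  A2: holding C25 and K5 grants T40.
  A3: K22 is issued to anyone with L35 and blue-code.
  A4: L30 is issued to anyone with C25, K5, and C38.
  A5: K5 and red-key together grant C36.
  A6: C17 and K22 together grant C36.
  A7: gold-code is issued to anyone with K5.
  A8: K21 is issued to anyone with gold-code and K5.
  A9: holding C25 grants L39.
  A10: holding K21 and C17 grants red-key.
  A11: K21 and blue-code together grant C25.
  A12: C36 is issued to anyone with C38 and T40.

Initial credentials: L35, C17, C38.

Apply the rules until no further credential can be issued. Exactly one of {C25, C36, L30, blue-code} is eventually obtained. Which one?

C36

Holding C17, L35, and C38 grants K5 (A1).
Holding K5 grants gold-code (A7).
Holding gold-code and K5 grants K21 (A8).
Holding K21 and C17 grants red-key (A10).
Holding K5 and red-key grants C36 (A5).
L30 would need C25, K5, and C38 (A4), but C25 is never granted. C25 would need K21 and blue-code (A11), but blue-code is never granted. No rule produces blue-code, and it is not given.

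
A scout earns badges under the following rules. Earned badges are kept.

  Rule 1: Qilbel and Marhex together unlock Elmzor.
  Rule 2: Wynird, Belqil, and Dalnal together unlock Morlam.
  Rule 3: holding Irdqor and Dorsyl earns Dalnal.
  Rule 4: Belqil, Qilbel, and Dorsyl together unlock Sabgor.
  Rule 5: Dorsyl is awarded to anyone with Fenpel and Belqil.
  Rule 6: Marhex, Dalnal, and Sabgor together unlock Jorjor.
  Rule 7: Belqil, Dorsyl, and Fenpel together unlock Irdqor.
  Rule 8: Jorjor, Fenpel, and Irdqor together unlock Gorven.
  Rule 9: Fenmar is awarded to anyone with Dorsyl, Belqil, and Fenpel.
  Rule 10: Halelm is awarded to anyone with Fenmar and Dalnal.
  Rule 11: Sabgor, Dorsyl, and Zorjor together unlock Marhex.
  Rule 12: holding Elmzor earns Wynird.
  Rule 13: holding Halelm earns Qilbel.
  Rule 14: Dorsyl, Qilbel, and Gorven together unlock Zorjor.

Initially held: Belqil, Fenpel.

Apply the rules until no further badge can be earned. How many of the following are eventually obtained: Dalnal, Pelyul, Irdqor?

With Fenpel and Belqil, Dorsyl is earned (Rule 5).
With Belqil, Dorsyl, and Fenpel, Irdqor is earned (Rule 7).
With Irdqor and Dorsyl, Dalnal is earned (Rule 3).
Dalnal: reached.
No rule produces Pelyul, and it is not given.
Irdqor: reached.
Reached: Dalnal and Irdqor — 2 of the 3.

2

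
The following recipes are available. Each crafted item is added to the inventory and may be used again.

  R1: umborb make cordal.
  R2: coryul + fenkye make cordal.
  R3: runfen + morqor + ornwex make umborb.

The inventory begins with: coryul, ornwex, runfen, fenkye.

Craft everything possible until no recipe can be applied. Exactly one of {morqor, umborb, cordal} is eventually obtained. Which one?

Using R2, coryul and fenkye make cordal.
No rule produces morqor, and it is not given. umborb would need runfen, morqor, and ornwex (R3), but morqor is never obtained.

cordal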